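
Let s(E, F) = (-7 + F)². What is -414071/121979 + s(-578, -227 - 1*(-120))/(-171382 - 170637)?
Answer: -7537125707/2195743979 ≈ -3.4326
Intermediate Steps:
-414071/121979 + s(-578, -227 - 1*(-120))/(-171382 - 170637) = -414071/121979 + (-7 + (-227 - 1*(-120)))²/(-171382 - 170637) = -414071*1/121979 + (-7 + (-227 + 120))²/(-342019) = -414071/121979 + (-7 - 107)²*(-1/342019) = -414071/121979 + (-114)²*(-1/342019) = -414071/121979 + 12996*(-1/342019) = -414071/121979 - 684/18001 = -7537125707/2195743979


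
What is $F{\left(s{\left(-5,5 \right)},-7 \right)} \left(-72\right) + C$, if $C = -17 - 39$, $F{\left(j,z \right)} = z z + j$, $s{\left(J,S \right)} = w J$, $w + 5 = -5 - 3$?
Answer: $-8264$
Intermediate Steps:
$w = -13$ ($w = -5 - 8 = -13$)
$s{\left(J,S \right)} = - 13 J$
$F{\left(j,z \right)} = j + z^{2}$ ($F{\left(j,z \right)} = z^{2} + j = j + z^{2}$)
$C = -56$ ($C = -17 - 39 = -56$)
$F{\left(s{\left(-5,5 \right)},-7 \right)} \left(-72\right) + C = \left(\left(-13\right) \left(-5\right) + \left(-7\right)^{2}\right) \left(-72\right) - 56 = \left(65 + 49\right) \left(-72\right) - 56 = 114 \left(-72\right) - 56 = -8208 - 56 = -8264$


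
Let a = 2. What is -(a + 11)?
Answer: -13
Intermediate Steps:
-(a + 11) = -(2 + 11) = -1*13 = -13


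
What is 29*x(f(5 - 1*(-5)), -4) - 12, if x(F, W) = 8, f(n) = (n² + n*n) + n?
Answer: 220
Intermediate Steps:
f(n) = n + 2*n² (f(n) = (n² + n²) + n = 2*n² + n = n + 2*n²)
29*x(f(5 - 1*(-5)), -4) - 12 = 29*8 - 12 = 232 - 12 = 220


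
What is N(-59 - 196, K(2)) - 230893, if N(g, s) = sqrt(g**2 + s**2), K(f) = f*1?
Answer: -230893 + sqrt(65029) ≈ -2.3064e+5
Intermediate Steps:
K(f) = f
N(-59 - 196, K(2)) - 230893 = sqrt((-59 - 196)**2 + 2**2) - 230893 = sqrt((-255)**2 + 4) - 230893 = sqrt(65025 + 4) - 230893 = sqrt(65029) - 230893 = -230893 + sqrt(65029)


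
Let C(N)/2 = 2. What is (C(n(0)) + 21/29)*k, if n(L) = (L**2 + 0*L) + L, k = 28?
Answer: 3836/29 ≈ 132.28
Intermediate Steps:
n(L) = L + L**2 (n(L) = (L**2 + 0) + L = L**2 + L = L + L**2)
C(N) = 4 (C(N) = 2*2 = 4)
(C(n(0)) + 21/29)*k = (4 + 21/29)*28 = (137/29)*28 = 3836/29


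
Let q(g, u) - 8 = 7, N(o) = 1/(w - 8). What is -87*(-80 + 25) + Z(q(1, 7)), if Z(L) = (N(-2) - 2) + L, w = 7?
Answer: 4797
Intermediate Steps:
N(o) = -1 (N(o) = 1/(7 - 8) = 1/(-1) = -1)
q(g, u) = 15 (q(g, u) = 8 + 7 = 15)
Z(L) = -3 + L (Z(L) = (-1 - 2) + L = -3 + L)
-87*(-80 + 25) + Z(q(1, 7)) = -87*(-80 + 25) + (-3 + 15) = -87*(-55) + 12 = 4785 + 12 = 4797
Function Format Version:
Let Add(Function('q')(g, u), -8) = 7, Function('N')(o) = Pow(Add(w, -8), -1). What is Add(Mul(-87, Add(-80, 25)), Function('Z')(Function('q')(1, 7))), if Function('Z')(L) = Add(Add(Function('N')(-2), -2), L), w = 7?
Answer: 4797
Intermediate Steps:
Function('N')(o) = -1 (Function('N')(o) = Pow(Add(7, -8), -1) = Pow(-1, -1) = -1)
Function('q')(g, u) = 15 (Function('q')(g, u) = Add(8, 7) = 15)
Function('Z')(L) = Add(-3, L) (Function('Z')(L) = Add(Add(-1, -2), L) = Add(-3, L))
Add(Mul(-87, Add(-80, 25)), Function('Z')(Function('q')(1, 7))) = Add(Mul(-87, Add(-80, 25)), Add(-3, 15)) = Add(Mul(-87, -55), 12) = Add(4785, 12) = 4797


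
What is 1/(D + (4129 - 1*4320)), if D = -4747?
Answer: -1/4938 ≈ -0.00020251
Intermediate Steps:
1/(D + (4129 - 1*4320)) = 1/(-4747 + (4129 - 1*4320)) = 1/(-4747 + (4129 - 4320)) = 1/(-4747 - 191) = 1/(-4938) = -1/4938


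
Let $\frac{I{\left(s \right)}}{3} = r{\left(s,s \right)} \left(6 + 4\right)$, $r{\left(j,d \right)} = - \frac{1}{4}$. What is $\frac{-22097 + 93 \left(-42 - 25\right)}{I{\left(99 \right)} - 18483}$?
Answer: $\frac{56656}{36981} \approx 1.532$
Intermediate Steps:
$r{\left(j,d \right)} = - \frac{1}{4}$ ($r{\left(j,d \right)} = \left(-1\right) \frac{1}{4} = - \frac{1}{4}$)
$I{\left(s \right)} = - \frac{15}{2}$ ($I{\left(s \right)} = 3 \left(- \frac{6 + 4}{4}\right) = 3 \left(\left(- \frac{1}{4}\right) 10\right) = 3 \left(- \frac{5}{2}\right) = - \frac{15}{2}$)
$\frac{-22097 + 93 \left(-42 - 25\right)}{I{\left(99 \right)} - 18483} = \frac{-22097 + 93 \left(-42 - 25\right)}{- \frac{15}{2} - 18483} = \frac{-22097 + 93 \left(-67\right)}{- \frac{36981}{2}} = \left(-22097 - 6231\right) \left(- \frac{2}{36981}\right) = \left(-28328\right) \left(- \frac{2}{36981}\right) = \frac{56656}{36981}$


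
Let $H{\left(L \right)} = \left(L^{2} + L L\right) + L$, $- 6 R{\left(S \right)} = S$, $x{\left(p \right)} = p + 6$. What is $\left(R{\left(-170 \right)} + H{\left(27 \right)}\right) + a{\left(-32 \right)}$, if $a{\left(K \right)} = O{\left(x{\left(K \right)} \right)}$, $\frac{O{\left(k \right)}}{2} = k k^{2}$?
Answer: $- \frac{100916}{3} \approx -33639.0$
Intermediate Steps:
$x{\left(p \right)} = 6 + p$
$R{\left(S \right)} = - \frac{S}{6}$
$O{\left(k \right)} = 2 k^{3}$ ($O{\left(k \right)} = 2 k k^{2} = 2 k^{3}$)
$a{\left(K \right)} = 2 \left(6 + K\right)^{3}$
$H{\left(L \right)} = L + 2 L^{2}$ ($H{\left(L \right)} = \left(L^{2} + L^{2}\right) + L = 2 L^{2} + L = L + 2 L^{2}$)
$\left(R{\left(-170 \right)} + H{\left(27 \right)}\right) + a{\left(-32 \right)} = \left(\left(- \frac{1}{6}\right) \left(-170\right) + 27 \left(1 + 2 \cdot 27\right)\right) + 2 \left(6 - 32\right)^{3} = \left(\frac{85}{3} + 27 \left(1 + 54\right)\right) + 2 \left(-26\right)^{3} = \left(\frac{85}{3} + 27 \cdot 55\right) + 2 \left(-17576\right) = \left(\frac{85}{3} + 1485\right) - 35152 = \frac{4540}{3} - 35152 = - \frac{100916}{3}$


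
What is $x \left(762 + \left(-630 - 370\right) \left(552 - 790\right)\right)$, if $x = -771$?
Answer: $-184085502$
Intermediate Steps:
$x \left(762 + \left(-630 - 370\right) \left(552 - 790\right)\right) = - 771 \left(762 + \left(-630 - 370\right) \left(552 - 790\right)\right) = - 771 \left(762 - -238000\right) = - 771 \left(762 + 238000\right) = \left(-771\right) 238762 = -184085502$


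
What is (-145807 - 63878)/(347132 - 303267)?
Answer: -41937/8773 ≈ -4.7802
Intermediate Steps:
(-145807 - 63878)/(347132 - 303267) = -209685/43865 = -209685*1/43865 = -41937/8773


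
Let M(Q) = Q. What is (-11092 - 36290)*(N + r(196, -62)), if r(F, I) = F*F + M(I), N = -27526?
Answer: -513052296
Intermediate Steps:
r(F, I) = I + F² (r(F, I) = F*F + I = F² + I = I + F²)
(-11092 - 36290)*(N + r(196, -62)) = (-11092 - 36290)*(-27526 + (-62 + 196²)) = -47382*(-27526 + (-62 + 38416)) = -47382*(-27526 + 38354) = -47382*10828 = -513052296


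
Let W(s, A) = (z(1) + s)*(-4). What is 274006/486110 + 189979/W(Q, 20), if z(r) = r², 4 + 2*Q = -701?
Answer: 46367972063/341735330 ≈ 135.68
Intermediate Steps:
Q = -705/2 (Q = -2 + (½)*(-701) = -2 - 701/2 = -705/2 ≈ -352.50)
W(s, A) = -4 - 4*s (W(s, A) = (1² + s)*(-4) = (1 + s)*(-4) = -4 - 4*s)
274006/486110 + 189979/W(Q, 20) = 274006/486110 + 189979/(-4 - 4*(-705/2)) = 274006*(1/486110) + 189979/(-4 + 1410) = 137003/243055 + 189979/1406 = 46367972063/341735330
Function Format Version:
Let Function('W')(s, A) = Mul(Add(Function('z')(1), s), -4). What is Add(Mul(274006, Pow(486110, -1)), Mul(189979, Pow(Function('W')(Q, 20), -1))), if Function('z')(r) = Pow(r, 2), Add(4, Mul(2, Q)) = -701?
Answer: Rational(46367972063, 341735330) ≈ 135.68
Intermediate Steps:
Q = Rational(-705, 2) (Q = Add(-2, Mul(Rational(1, 2), -701)) = Add(-2, Rational(-701, 2)) = Rational(-705, 2) ≈ -352.50)
Function('W')(s, A) = Add(-4, Mul(-4, s)) (Function('W')(s, A) = Mul(Add(Pow(1, 2), s), -4) = Mul(Add(1, s), -4) = Add(-4, Mul(-4, s)))
Add(Mul(274006, Pow(486110, -1)), Mul(189979, Pow(Function('W')(Q, 20), -1))) = Add(Mul(274006, Pow(486110, -1)), Mul(189979, Pow(Add(-4, Mul(-4, Rational(-705, 2))), -1))) = Add(Mul(274006, Rational(1, 486110)), Mul(189979, Pow(Add(-4, 1410), -1))) = Add(Rational(137003, 243055), Mul(189979, Pow(1406, -1))) = Add(Rational(137003, 243055), Mul(189979, Rational(1, 1406))) = Add(Rational(137003, 243055), Rational(189979, 1406)) = Rational(46367972063, 341735330)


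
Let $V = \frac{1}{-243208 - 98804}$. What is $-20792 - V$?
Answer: $- \frac{7111113503}{342012} \approx -20792.0$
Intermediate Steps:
$V = - \frac{1}{342012}$ ($V = \frac{1}{-243208 - 98804} = \frac{1}{-342012} = - \frac{1}{342012} \approx -2.9239 \cdot 10^{-6}$)
$-20792 - V = -20792 - - \frac{1}{342012} = -20792 + \frac{1}{342012} = - \frac{7111113503}{342012}$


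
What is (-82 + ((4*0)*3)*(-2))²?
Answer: 6724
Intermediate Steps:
(-82 + ((4*0)*3)*(-2))² = (-82 + (0*3)*(-2))² = (-82 + 0*(-2))² = (-82 + 0)² = (-82)² = 6724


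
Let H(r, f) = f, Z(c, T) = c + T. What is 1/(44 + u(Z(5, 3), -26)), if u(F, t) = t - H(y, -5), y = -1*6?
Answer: 1/23 ≈ 0.043478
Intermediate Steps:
Z(c, T) = T + c
y = -6
u(F, t) = 5 + t (u(F, t) = t - 1*(-5) = t + 5 = 5 + t)
1/(44 + u(Z(5, 3), -26)) = 1/(44 + (5 - 26)) = 1/(44 - 21) = 1/23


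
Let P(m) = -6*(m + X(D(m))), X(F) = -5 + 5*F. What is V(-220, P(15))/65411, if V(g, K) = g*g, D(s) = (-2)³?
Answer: 48400/65411 ≈ 0.73994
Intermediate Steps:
D(s) = -8
P(m) = 270 - 6*m (P(m) = -6*(m + (-5 + 5*(-8))) = -6*(m + (-5 - 40)) = -6*(m - 45) = -6*(-45 + m) = 270 - 6*m)
V(g, K) = g²
V(-220, P(15))/65411 = (-220)²/65411 = 48400*(1/65411) = 48400/65411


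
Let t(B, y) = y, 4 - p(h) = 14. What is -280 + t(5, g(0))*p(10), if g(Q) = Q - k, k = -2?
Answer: -300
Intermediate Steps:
p(h) = -10 (p(h) = 4 - 1*14 = 4 - 14 = -10)
g(Q) = 2 + Q (g(Q) = Q - 1*(-2) = Q + 2 = 2 + Q)
-280 + t(5, g(0))*p(10) = -280 + (2 + 0)*(-10) = -280 + 2*(-10) = -280 - 20 = -300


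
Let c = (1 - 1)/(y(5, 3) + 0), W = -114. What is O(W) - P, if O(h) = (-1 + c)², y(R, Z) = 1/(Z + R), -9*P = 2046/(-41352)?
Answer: 61687/62028 ≈ 0.99450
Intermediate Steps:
P = 341/62028 (P = -682/(3*(-41352)) = -682*(-1)/(3*41352) = -⅑*(-341/6892) = 341/62028 ≈ 0.0054975)
y(R, Z) = 1/(R + Z)
c = 0 (c = (1 - 1)/(1/(5 + 3) + 0) = 0/(1/8 + 0) = 0/(⅛ + 0) = 0/(⅛) = 0*8 = 0)
O(h) = 1 (O(h) = (-1 + 0)² = (-1)² = 1)
O(W) - P = 1 - 1*341/62028 = 1 - 341/62028 = 61687/62028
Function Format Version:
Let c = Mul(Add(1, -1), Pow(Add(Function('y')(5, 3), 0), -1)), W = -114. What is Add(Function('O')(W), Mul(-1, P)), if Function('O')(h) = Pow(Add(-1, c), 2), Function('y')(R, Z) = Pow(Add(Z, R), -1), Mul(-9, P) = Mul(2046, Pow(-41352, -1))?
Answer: Rational(61687, 62028) ≈ 0.99450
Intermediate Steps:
P = Rational(341, 62028) (P = Mul(Rational(-1, 9), Mul(2046, Pow(-41352, -1))) = Mul(Rational(-1, 9), Mul(2046, Rational(-1, 41352))) = Mul(Rational(-1, 9), Rational(-341, 6892)) = Rational(341, 62028) ≈ 0.0054975)
Function('y')(R, Z) = Pow(Add(R, Z), -1)
c = 0 (c = Mul(Add(1, -1), Pow(Add(Pow(Add(5, 3), -1), 0), -1)) = Mul(0, Pow(Add(Pow(8, -1), 0), -1)) = Mul(0, Pow(Add(Rational(1, 8), 0), -1)) = Mul(0, Pow(Rational(1, 8), -1)) = Mul(0, 8) = 0)
Function('O')(h) = 1 (Function('O')(h) = Pow(Add(-1, 0), 2) = Pow(-1, 2) = 1)
Add(Function('O')(W), Mul(-1, P)) = Add(1, Mul(-1, Rational(341, 62028))) = Add(1, Rational(-341, 62028)) = Rational(61687, 62028)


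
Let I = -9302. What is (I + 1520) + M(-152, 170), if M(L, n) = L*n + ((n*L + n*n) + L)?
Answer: -30714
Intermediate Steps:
M(L, n) = L + n² + 2*L*n (M(L, n) = L*n + ((L*n + n²) + L) = L*n + ((n² + L*n) + L) = L*n + (L + n² + L*n) = L + n² + 2*L*n)
(I + 1520) + M(-152, 170) = (-9302 + 1520) + (-152 + 170² + 2*(-152)*170) = -7782 + (-152 + 28900 - 51680) = -7782 - 22932 = -30714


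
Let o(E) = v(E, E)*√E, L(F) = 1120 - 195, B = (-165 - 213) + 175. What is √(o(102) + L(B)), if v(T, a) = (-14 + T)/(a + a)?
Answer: √(2405925 + 1122*√102)/51 ≈ 30.485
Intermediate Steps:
v(T, a) = (-14 + T)/(2*a) (v(T, a) = (-14 + T)/((2*a)) = (-14 + T)*(1/(2*a)) = (-14 + T)/(2*a))
B = -203 (B = -378 + 175 = -203)
L(F) = 925
o(E) = (-14 + E)/(2*√E) (o(E) = ((-14 + E)/(2*E))*√E = (-14 + E)/(2*√E))
√(o(102) + L(B)) = √((-14 + 102)/(2*√102) + 925) = √((½)*(√102/102)*88 + 925) = √(22*√102/51 + 925) = √(925 + 22*√102/51)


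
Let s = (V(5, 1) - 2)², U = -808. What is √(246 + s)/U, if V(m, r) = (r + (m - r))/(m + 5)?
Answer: -√993/1616 ≈ -0.019500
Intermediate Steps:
V(m, r) = m/(5 + m)
s = 9/4 (s = (5/(5 + 5) - 2)² = (5/10 - 2)² = (5*(⅒) - 2)² = (½ - 2)² = (-3/2)² = 9/4 ≈ 2.2500)
√(246 + s)/U = √(246 + 9/4)/(-808) = √(993/4)*(-1/808) = (√993/2)*(-1/808) = -√993/1616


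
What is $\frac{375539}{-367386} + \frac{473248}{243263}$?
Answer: $\frac{82509945971}{89371420518} \approx 0.92323$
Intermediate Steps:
$\frac{375539}{-367386} + \frac{473248}{243263} = 375539 \left(- \frac{1}{367386}\right) + 473248 \cdot \frac{1}{243263} = - \frac{375539}{367386} + \frac{473248}{243263} = \frac{82509945971}{89371420518}$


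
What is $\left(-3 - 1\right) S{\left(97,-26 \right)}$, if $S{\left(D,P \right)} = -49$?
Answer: $196$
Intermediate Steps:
$\left(-3 - 1\right) S{\left(97,-26 \right)} = \left(-3 - 1\right) \left(-49\right) = \left(-4\right) \left(-49\right) = 196$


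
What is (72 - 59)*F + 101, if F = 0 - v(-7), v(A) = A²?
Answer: -536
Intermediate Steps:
F = -49 (F = 0 - 1*(-7)² = 0 - 1*49 = 0 - 49 = -49)
(72 - 59)*F + 101 = (72 - 59)*(-49) + 101 = 13*(-49) + 101 = -637 + 101 = -536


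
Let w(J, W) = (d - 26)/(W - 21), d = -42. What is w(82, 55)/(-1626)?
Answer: 1/813 ≈ 0.0012300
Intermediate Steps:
w(J, W) = -68/(-21 + W) (w(J, W) = (-42 - 26)/(W - 21) = -68/(-21 + W))
w(82, 55)/(-1626) = -68/(-21 + 55)/(-1626) = -68/34*(-1/1626) = -68*1/34*(-1/1626) = -2*(-1/1626) = 1/813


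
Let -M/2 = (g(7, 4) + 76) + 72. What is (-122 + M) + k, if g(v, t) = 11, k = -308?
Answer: -748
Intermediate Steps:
M = -318 (M = -2*((11 + 76) + 72) = -2*(87 + 72) = -2*159 = -318)
(-122 + M) + k = (-122 - 318) - 308 = -440 - 308 = -748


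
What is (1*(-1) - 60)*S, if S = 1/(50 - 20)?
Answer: -61/30 ≈ -2.0333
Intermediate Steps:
S = 1/30 ≈ 0.033333
(1*(-1) - 60)*S = (1*(-1) - 60)*(1/30) = (-1 - 60)*(1/30) = -61*1/30 = -61/30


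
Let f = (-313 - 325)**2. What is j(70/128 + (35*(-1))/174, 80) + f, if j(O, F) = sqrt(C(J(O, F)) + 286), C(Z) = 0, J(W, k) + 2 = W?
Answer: 407044 + sqrt(286) ≈ 4.0706e+5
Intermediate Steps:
J(W, k) = -2 + W
j(O, F) = sqrt(286) (j(O, F) = sqrt(0 + 286) = sqrt(286))
f = 407044 (f = (-638)**2 = 407044)
j(70/128 + (35*(-1))/174, 80) + f = sqrt(286) + 407044 = 407044 + sqrt(286)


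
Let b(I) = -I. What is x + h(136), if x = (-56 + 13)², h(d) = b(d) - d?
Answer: 1577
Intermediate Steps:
h(d) = -2*d (h(d) = -d - d = -2*d)
x = 1849 (x = (-43)² = 1849)
x + h(136) = 1849 - 2*136 = 1849 - 272 = 1577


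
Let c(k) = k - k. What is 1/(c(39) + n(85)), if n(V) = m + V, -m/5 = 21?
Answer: -1/20 ≈ -0.050000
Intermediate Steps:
m = -105 (m = -5*21 = -105)
c(k) = 0
n(V) = -105 + V
1/(c(39) + n(85)) = 1/(0 + (-105 + 85)) = 1/(0 - 20) = 1/(-20) = -1/20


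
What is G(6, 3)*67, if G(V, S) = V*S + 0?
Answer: 1206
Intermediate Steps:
G(V, S) = S*V (G(V, S) = S*V + 0 = S*V)
G(6, 3)*67 = (3*6)*67 = 18*67 = 1206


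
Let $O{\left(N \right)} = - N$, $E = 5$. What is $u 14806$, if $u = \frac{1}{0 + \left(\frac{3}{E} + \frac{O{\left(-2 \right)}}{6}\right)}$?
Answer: $\frac{111045}{7} \approx 15864.0$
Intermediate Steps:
$u = \frac{15}{14}$ ($u = \frac{1}{0 + \left(\frac{3}{5} + \frac{\left(-1\right) \left(-2\right)}{6}\right)} = \frac{1}{0 + \left(3 \cdot \frac{1}{5} + 2 \cdot \frac{1}{6}\right)} = \frac{1}{0 + \left(\frac{3}{5} + \frac{1}{3}\right)} = \frac{1}{0 + \frac{14}{15}} = \frac{1}{\frac{14}{15}} = \frac{15}{14} \approx 1.0714$)
$u 14806 = \frac{15}{14} \cdot 14806 = \frac{111045}{7}$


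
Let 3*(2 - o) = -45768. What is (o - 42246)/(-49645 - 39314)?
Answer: 692/2281 ≈ 0.30338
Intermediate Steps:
o = 15258 (o = 2 - ⅓*(-45768) = 2 + 15256 = 15258)
(o - 42246)/(-49645 - 39314) = (15258 - 42246)/(-49645 - 39314) = -26988/(-88959) = -26988*(-1/88959) = 692/2281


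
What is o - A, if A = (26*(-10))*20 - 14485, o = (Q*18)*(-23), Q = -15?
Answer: 25895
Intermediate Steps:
o = 6210 (o = -15*18*(-23) = -270*(-23) = 6210)
A = -19685 (A = -260*20 - 14485 = -5200 - 14485 = -19685)
o - A = 6210 - 1*(-19685) = 6210 + 19685 = 25895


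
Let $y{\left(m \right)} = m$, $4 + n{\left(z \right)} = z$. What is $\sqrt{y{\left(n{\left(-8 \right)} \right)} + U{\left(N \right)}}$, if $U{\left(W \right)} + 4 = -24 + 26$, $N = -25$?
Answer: $i \sqrt{14} \approx 3.7417 i$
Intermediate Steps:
$n{\left(z \right)} = -4 + z$
$U{\left(W \right)} = -2$ ($U{\left(W \right)} = -4 + \left(-24 + 26\right) = -4 + 2 = -2$)
$\sqrt{y{\left(n{\left(-8 \right)} \right)} + U{\left(N \right)}} = \sqrt{\left(-4 - 8\right) - 2} = \sqrt{-12 - 2} = \sqrt{-14} = i \sqrt{14}$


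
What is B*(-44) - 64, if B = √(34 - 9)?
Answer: -284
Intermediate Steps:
B = 5 (B = √25 = 5)
B*(-44) - 64 = 5*(-44) - 64 = -220 - 64 = -284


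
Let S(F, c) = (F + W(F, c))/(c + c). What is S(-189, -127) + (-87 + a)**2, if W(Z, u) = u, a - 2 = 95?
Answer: 12858/127 ≈ 101.24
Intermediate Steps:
a = 97 (a = 2 + 95 = 97)
S(F, c) = (F + c)/(2*c) (S(F, c) = (F + c)/(c + c) = (F + c)/((2*c)) = (F + c)*(1/(2*c)) = (F + c)/(2*c))
S(-189, -127) + (-87 + a)**2 = (1/2)*(-189 - 127)/(-127) + (-87 + 97)**2 = (1/2)*(-1/127)*(-316) + 10**2 = 158/127 + 100 = 12858/127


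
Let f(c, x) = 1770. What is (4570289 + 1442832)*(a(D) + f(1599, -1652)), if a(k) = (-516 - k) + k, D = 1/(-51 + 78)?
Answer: 7540453734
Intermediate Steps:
D = 1/27 ≈ 0.037037
a(k) = -516
(4570289 + 1442832)*(a(D) + f(1599, -1652)) = (4570289 + 1442832)*(-516 + 1770) = 6013121*1254 = 7540453734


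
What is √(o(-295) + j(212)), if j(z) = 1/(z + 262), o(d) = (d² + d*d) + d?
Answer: √39038578854/474 ≈ 416.84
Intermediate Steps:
o(d) = d + 2*d² (o(d) = (d² + d²) + d = 2*d² + d = d + 2*d²)
j(z) = 1/(262 + z)
√(o(-295) + j(212)) = √(-295*(1 + 2*(-295)) + 1/(262 + 212)) = √(-295*(1 - 590) + 1/474) = √(-295*(-589) + 1/474) = √(173755 + 1/474) = √(82359871/474) = √39038578854/474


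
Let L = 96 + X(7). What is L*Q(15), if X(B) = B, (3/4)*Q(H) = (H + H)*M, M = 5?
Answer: 20600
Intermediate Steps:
Q(H) = 40*H/3 (Q(H) = 4*((H + H)*5)/3 = 4*((2*H)*5)/3 = 4*(10*H)/3 = 40*H/3)
L = 103 (L = 96 + 7 = 103)
L*Q(15) = 103*((40/3)*15) = 103*200 = 20600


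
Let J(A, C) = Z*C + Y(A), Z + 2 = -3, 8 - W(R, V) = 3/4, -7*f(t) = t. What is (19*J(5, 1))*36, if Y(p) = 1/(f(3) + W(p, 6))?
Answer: -634068/191 ≈ -3319.7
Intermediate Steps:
f(t) = -t/7
W(R, V) = 29/4 (W(R, V) = 8 - 3/4 = 8 - 1*¾ = 8 - ¾ = 29/4)
Z = -5 (Z = -2 - 3 = -5)
Y(p) = 28/191 (Y(p) = 1/(-⅐*3 + 29/4) = 1/(-3/7 + 29/4) = 1/(191/28) = 28/191)
J(A, C) = 28/191 - 5*C (J(A, C) = -5*C + 28/191 = 28/191 - 5*C)
(19*J(5, 1))*36 = (19*(28/191 - 5*1))*36 = (19*(28/191 - 5))*36 = (19*(-927/191))*36 = -17613/191*36 = -634068/191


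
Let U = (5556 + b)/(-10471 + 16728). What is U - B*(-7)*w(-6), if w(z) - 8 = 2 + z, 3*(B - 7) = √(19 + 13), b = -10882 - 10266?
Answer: 1210780/6257 + 112*√2/3 ≈ 246.31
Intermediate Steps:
b = -21148
B = 7 + 4*√2/3 (B = 7 + √(19 + 13)/3 = 7 + √32/3 = 7 + (4*√2)/3 = 7 + 4*√2/3 ≈ 8.8856)
w(z) = 10 + z (w(z) = 8 + (2 + z) = 10 + z)
U = -15592/6257 (U = (5556 - 21148)/(-10471 + 16728) = -15592/6257 ≈ -2.4919)
U - B*(-7)*w(-6) = -15592/6257 - (7 + 4*√2/3)*(-7)*(10 - 6) = -15592/6257 - (-49 - 28*√2/3)*4 = -15592/6257 - (-196 - 112*√2/3) = -15592/6257 + (196 + 112*√2/3) = 1210780/6257 + 112*√2/3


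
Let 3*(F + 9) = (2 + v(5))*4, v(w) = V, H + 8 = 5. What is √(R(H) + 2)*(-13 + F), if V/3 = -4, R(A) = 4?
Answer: -106*√6/3 ≈ -86.549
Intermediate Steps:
H = -3 (H = -8 + 5 = -3)
V = -12 (V = 3*(-4) = -12)
v(w) = -12
F = -67/3 (F = -9 + ((2 - 12)*4)/3 = -9 + (-10*4)/3 = -9 + (⅓)*(-40) = -9 - 40/3 = -67/3 ≈ -22.333)
√(R(H) + 2)*(-13 + F) = √(4 + 2)*(-13 - 67/3) = √6*(-106/3) = -106*√6/3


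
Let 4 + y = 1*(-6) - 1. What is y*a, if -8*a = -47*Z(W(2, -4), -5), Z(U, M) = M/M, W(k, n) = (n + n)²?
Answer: -517/8 ≈ -64.625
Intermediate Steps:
W(k, n) = 4*n² (W(k, n) = (2*n)² = 4*n²)
Z(U, M) = 1
a = 47/8 (a = -(-47)/8 = -⅛*(-47) = 47/8 ≈ 5.8750)
y = -11 (y = -4 + (1*(-6) - 1) = -4 + (-6 - 1) = -4 - 7 = -11)
y*a = -11*47/8 = -517/8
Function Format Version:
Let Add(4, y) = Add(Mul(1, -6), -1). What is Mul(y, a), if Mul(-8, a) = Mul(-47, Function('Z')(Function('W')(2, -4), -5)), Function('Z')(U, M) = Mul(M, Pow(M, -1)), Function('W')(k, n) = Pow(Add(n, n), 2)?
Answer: Rational(-517, 8) ≈ -64.625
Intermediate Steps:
Function('W')(k, n) = Mul(4, Pow(n, 2)) (Function('W')(k, n) = Pow(Mul(2, n), 2) = Mul(4, Pow(n, 2)))
Function('Z')(U, M) = 1
a = Rational(47, 8) (a = Mul(Rational(-1, 8), Mul(-47, 1)) = Mul(Rational(-1, 8), -47) = Rational(47, 8) ≈ 5.8750)
y = -11 (y = Add(-4, Add(Mul(1, -6), -1)) = Add(-4, Add(-6, -1)) = Add(-4, -7) = -11)
Mul(y, a) = Mul(-11, Rational(47, 8)) = Rational(-517, 8)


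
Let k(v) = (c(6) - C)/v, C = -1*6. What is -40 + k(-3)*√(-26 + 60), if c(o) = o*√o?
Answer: -40 + 2*√34*(-1 - √6) ≈ -80.228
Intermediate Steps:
c(o) = o^(3/2)
C = -6
k(v) = (6 + 6*√6)/v (k(v) = (6^(3/2) - 1*(-6))/v = (6*√6 + 6)/v = (6 + 6*√6)/v)
-40 + k(-3)*√(-26 + 60) = -40 + (6*(1 + √6)/(-3))*√(-26 + 60) = -40 + (6*(-⅓)*(1 + √6))*√34 = -40 + (-2 - 2*√6)*√34 = -40 + √34*(-2 - 2*√6)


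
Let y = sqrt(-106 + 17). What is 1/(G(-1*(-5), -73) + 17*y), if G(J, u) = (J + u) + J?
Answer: -63/29690 - 17*I*sqrt(89)/29690 ≈ -0.0021219 - 0.0054017*I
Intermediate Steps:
G(J, u) = u + 2*J
y = I*sqrt(89) (y = sqrt(-89) = I*sqrt(89) ≈ 9.434*I)
1/(G(-1*(-5), -73) + 17*y) = 1/((-73 + 2*(-1*(-5))) + 17*(I*sqrt(89))) = 1/((-73 + 2*5) + 17*I*sqrt(89)) = 1/((-73 + 10) + 17*I*sqrt(89)) = 1/(-63 + 17*I*sqrt(89))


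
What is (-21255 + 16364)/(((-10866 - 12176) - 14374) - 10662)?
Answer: 4891/48078 ≈ 0.10173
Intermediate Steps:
(-21255 + 16364)/(((-10866 - 12176) - 14374) - 10662) = -4891/((-23042 - 14374) - 10662) = -4891/(-37416 - 10662) = -4891/(-48078) = -4891*(-1/48078) = 4891/48078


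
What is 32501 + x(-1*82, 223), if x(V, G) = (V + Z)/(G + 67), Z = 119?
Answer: 9425327/290 ≈ 32501.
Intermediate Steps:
x(V, G) = (119 + V)/(67 + G) (x(V, G) = (V + 119)/(G + 67) = (119 + V)/(67 + G))
32501 + x(-1*82, 223) = 32501 + (119 - 1*82)/(67 + 223) = 32501 + (119 - 82)/290 = 32501 + (1/290)*37 = 32501 + 37/290 = 9425327/290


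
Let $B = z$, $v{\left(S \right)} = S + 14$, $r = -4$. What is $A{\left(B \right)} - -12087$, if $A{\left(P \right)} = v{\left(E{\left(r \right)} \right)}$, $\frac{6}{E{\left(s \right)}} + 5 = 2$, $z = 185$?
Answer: $12099$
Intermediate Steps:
$E{\left(s \right)} = -2$ ($E{\left(s \right)} = \frac{6}{-5 + 2} = \frac{6}{-3} = 6 \left(- \frac{1}{3}\right) = -2$)
$v{\left(S \right)} = 14 + S$
$B = 185$
$A{\left(P \right)} = 12$ ($A{\left(P \right)} = 14 - 2 = 12$)
$A{\left(B \right)} - -12087 = 12 - -12087 = 12 + 12087 = 12099$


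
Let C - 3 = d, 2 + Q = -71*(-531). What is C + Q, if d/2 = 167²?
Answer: 93480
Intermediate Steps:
d = 55778 (d = 2*167² = 2*27889 = 55778)
Q = 37699 (Q = -2 - 71*(-531) = -2 + 37701 = 37699)
C = 55781 (C = 3 + 55778 = 55781)
C + Q = 55781 + 37699 = 93480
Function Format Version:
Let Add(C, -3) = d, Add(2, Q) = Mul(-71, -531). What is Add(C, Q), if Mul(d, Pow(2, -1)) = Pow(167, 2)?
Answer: 93480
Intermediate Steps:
d = 55778 (d = Mul(2, Pow(167, 2)) = Mul(2, 27889) = 55778)
Q = 37699 (Q = Add(-2, Mul(-71, -531)) = Add(-2, 37701) = 37699)
C = 55781 (C = Add(3, 55778) = 55781)
Add(C, Q) = Add(55781, 37699) = 93480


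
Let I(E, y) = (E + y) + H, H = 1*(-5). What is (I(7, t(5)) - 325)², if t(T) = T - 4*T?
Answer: 114244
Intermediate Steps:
t(T) = -3*T
H = -5
I(E, y) = -5 + E + y (I(E, y) = (E + y) - 5 = -5 + E + y)
(I(7, t(5)) - 325)² = ((-5 + 7 - 3*5) - 325)² = ((-5 + 7 - 15) - 325)² = (-13 - 325)² = (-338)² = 114244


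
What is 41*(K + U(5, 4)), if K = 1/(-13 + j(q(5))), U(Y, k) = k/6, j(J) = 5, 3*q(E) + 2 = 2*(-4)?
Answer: 533/24 ≈ 22.208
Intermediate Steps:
q(E) = -10/3 (q(E) = -2/3 + (2*(-4))/3 = -2/3 + (1/3)*(-8) = -2/3 - 8/3 = -10/3)
U(Y, k) = k/6 (U(Y, k) = k*(1/6) = k/6)
K = -1/8 (K = 1/(-13 + 5) = 1/(-8) = -1/8 ≈ -0.12500)
41*(K + U(5, 4)) = 41*(-1/8 + (1/6)*4) = 41*(-1/8 + 2/3) = 41*(13/24) = 533/24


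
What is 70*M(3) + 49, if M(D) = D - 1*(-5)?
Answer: 609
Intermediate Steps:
M(D) = 5 + D (M(D) = D + 5 = 5 + D)
70*M(3) + 49 = 70*(5 + 3) + 49 = 70*8 + 49 = 560 + 49 = 609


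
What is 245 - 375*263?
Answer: -98380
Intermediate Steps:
245 - 375*263 = 245 - 98625 = -98380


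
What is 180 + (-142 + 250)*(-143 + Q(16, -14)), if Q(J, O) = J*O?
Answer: -39456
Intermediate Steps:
180 + (-142 + 250)*(-143 + Q(16, -14)) = 180 + (-142 + 250)*(-143 + 16*(-14)) = 180 + 108*(-143 - 224) = 180 + 108*(-367) = 180 - 39636 = -39456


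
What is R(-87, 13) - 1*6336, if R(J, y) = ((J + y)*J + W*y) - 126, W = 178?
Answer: 2290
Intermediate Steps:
R(J, y) = -126 + 178*y + J*(J + y) (R(J, y) = ((J + y)*J + 178*y) - 126 = (J*(J + y) + 178*y) - 126 = (178*y + J*(J + y)) - 126 = -126 + 178*y + J*(J + y))
R(-87, 13) - 1*6336 = (-126 + (-87)² + 178*13 - 87*13) - 1*6336 = (-126 + 7569 + 2314 - 1131) - 6336 = 8626 - 6336 = 2290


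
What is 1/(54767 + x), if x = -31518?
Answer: 1/23249 ≈ 4.3013e-5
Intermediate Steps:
1/(54767 + x) = 1/(54767 - 31518) = 1/23249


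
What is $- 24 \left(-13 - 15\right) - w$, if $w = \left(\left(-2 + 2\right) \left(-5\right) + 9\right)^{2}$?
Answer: $591$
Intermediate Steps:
$w = 81$ ($w = \left(0 \left(-5\right) + 9\right)^{2} = \left(0 + 9\right)^{2} = 9^{2} = 81$)
$- 24 \left(-13 - 15\right) - w = - 24 \left(-13 - 15\right) - 81 = \left(-24\right) \left(-28\right) - 81 = 672 - 81 = 591$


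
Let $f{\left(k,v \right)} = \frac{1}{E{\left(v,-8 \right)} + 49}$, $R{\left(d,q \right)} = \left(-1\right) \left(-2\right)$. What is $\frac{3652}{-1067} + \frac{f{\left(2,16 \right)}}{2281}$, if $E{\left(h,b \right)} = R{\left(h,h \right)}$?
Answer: $- \frac{38621795}{11284107} \approx -3.4227$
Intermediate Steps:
$R{\left(d,q \right)} = 2$
$E{\left(h,b \right)} = 2$
$f{\left(k,v \right)} = \frac{1}{51}$ ($f{\left(k,v \right)} = \frac{1}{2 + 49} = \frac{1}{51}$)
$\frac{3652}{-1067} + \frac{f{\left(2,16 \right)}}{2281} = \frac{3652}{-1067} + \frac{1}{51 \cdot 2281} = 3652 \left(- \frac{1}{1067}\right) + \frac{1}{51} \cdot \frac{1}{2281} = - \frac{332}{97} + \frac{1}{116331} = - \frac{38621795}{11284107}$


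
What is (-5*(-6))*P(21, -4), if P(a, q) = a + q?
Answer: 510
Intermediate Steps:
(-5*(-6))*P(21, -4) = (-5*(-6))*(21 - 4) = 30*17 = 510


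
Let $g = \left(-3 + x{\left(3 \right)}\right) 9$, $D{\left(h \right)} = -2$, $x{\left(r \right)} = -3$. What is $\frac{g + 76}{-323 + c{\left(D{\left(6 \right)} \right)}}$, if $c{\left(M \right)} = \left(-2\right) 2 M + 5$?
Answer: $- \frac{11}{155} \approx -0.070968$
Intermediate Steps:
$c{\left(M \right)} = 5 - 4 M$ ($c{\left(M \right)} = - 4 M + 5 = 5 - 4 M$)
$g = -54$ ($g = \left(-3 - 3\right) 9 = \left(-6\right) 9 = -54$)
$\frac{g + 76}{-323 + c{\left(D{\left(6 \right)} \right)}} = \frac{-54 + 76}{-323 + \left(5 - -8\right)} = \frac{22}{-323 + \left(5 + 8\right)} = \frac{22}{-323 + 13} = \frac{22}{-310} = 22 \left(- \frac{1}{310}\right) = - \frac{11}{155}$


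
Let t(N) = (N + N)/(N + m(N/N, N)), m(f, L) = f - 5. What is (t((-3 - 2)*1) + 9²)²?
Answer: 546121/81 ≈ 6742.2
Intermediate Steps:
m(f, L) = -5 + f
t(N) = 2*N/(-4 + N) (t(N) = (N + N)/(N + (-5 + N/N)) = (2*N)/(N + (-5 + 1)) = (2*N)/(N - 4) = (2*N)/(-4 + N) = 2*N/(-4 + N))
(t((-3 - 2)*1) + 9²)² = (2*((-3 - 2)*1)/(-4 + (-3 - 2)*1) + 9²)² = (2*(-5*1)/(-4 - 5*1) + 81)² = (2*(-5)/(-4 - 5) + 81)² = (2*(-5)/(-9) + 81)² = (2*(-5)*(-⅑) + 81)² = (10/9 + 81)² = (739/9)² = 546121/81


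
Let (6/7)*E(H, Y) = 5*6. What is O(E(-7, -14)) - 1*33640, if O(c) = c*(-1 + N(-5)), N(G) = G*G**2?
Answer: -38050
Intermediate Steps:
N(G) = G**3
E(H, Y) = 35 (E(H, Y) = 7*(5*6)/6 = (7/6)*30 = 35)
O(c) = -126*c (O(c) = c*(-1 + (-5)**3) = c*(-1 - 125) = c*(-126) = -126*c)
O(E(-7, -14)) - 1*33640 = -126*35 - 1*33640 = -4410 - 33640 = -38050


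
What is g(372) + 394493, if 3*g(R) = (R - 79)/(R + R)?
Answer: 880508669/2232 ≈ 3.9449e+5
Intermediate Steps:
g(R) = (-79 + R)/(6*R) (g(R) = ((R - 79)/(R + R))/3 = ((-79 + R)/((2*R)))/3 = ((-79 + R)*(1/(2*R)))/3 = ((-79 + R)/(2*R))/3 = (-79 + R)/(6*R))
g(372) + 394493 = (⅙)*(-79 + 372)/372 + 394493 = (⅙)*(1/372)*293 + 394493 = 293/2232 + 394493 = 880508669/2232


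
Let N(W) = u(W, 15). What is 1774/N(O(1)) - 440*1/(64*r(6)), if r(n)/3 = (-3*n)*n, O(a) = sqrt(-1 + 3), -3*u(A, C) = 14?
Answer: -6896927/18144 ≈ -380.12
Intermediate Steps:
u(A, C) = -14/3 (u(A, C) = -1/3*14 = -14/3)
O(a) = sqrt(2)
N(W) = -14/3
r(n) = -9*n**2 (r(n) = 3*((-3*n)*n) = 3*(-3*n**2) = -9*n**2)
1774/N(O(1)) - 440*1/(64*r(6)) = 1774/(-14/3) - 440/((16*(-9*6**2))*4) = 1774*(-3/14) - 440/((16*(-9*36))*4) = -2661/7 - 440/((16*(-324))*4) = -2661/7 - 440/((-5184*4)) = -2661/7 - 440/(-20736) = -2661/7 - 440*(-1/20736) = -2661/7 + 55/2592 = -6896927/18144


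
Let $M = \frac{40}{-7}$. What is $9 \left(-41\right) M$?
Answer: $\frac{14760}{7} \approx 2108.6$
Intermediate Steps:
$M = - \frac{40}{7}$ ($M = 40 \left(- \frac{1}{7}\right) = - \frac{40}{7} \approx -5.7143$)
$9 \left(-41\right) M = 9 \left(-41\right) \left(- \frac{40}{7}\right) = \left(-369\right) \left(- \frac{40}{7}\right) = \frac{14760}{7}$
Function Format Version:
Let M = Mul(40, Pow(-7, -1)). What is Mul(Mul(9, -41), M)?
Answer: Rational(14760, 7) ≈ 2108.6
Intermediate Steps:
M = Rational(-40, 7) (M = Mul(40, Rational(-1, 7)) = Rational(-40, 7) ≈ -5.7143)
Mul(Mul(9, -41), M) = Mul(Mul(9, -41), Rational(-40, 7)) = Mul(-369, Rational(-40, 7)) = Rational(14760, 7)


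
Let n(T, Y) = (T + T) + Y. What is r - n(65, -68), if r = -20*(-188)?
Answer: 3698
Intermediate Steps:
r = 3760
n(T, Y) = Y + 2*T (n(T, Y) = 2*T + Y = Y + 2*T)
r - n(65, -68) = 3760 - (-68 + 2*65) = 3760 - (-68 + 130) = 3760 - 1*62 = 3760 - 62 = 3698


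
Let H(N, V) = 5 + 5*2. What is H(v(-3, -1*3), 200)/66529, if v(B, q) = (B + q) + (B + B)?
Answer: 15/66529 ≈ 0.00022547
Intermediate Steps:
v(B, q) = q + 3*B (v(B, q) = (B + q) + 2*B = q + 3*B)
H(N, V) = 15 (H(N, V) = 5 + 10 = 15)
H(v(-3, -1*3), 200)/66529 = 15/66529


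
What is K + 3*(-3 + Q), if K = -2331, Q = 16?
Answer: -2292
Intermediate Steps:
K + 3*(-3 + Q) = -2331 + 3*(-3 + 16) = -2331 + 3*13 = -2331 + 39 = -2292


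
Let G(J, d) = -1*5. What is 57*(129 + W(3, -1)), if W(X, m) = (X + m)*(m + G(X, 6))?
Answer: 6669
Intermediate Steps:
G(J, d) = -5
W(X, m) = (-5 + m)*(X + m) (W(X, m) = (X + m)*(m - 5) = (X + m)*(-5 + m) = (-5 + m)*(X + m))
57*(129 + W(3, -1)) = 57*(129 + ((-1)² - 5*3 - 5*(-1) + 3*(-1))) = 57*(129 + (1 - 15 + 5 - 3)) = 57*(129 - 12) = 57*117 = 6669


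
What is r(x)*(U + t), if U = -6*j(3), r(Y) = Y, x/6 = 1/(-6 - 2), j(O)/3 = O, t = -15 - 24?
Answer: 279/4 ≈ 69.750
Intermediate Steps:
t = -39
j(O) = 3*O
x = -¾ (x = 6/(-6 - 2) = 6/(-8) = 6*(-⅛) = -¾ ≈ -0.75000)
U = -54 (U = -18*3 = -6*9 = -54)
r(x)*(U + t) = -3*(-54 - 39)/4 = -¾*(-93) = 279/4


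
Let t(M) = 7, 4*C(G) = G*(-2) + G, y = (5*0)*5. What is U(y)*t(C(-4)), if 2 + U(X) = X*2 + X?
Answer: -14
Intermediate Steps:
y = 0 (y = 0*5 = 0)
C(G) = -G/4 (C(G) = (G*(-2) + G)/4 = (-2*G + G)/4 = (-G)/4 = -G/4)
U(X) = -2 + 3*X (U(X) = -2 + (X*2 + X) = -2 + (2*X + X) = -2 + 3*X)
U(y)*t(C(-4)) = (-2 + 3*0)*7 = (-2 + 0)*7 = -2*7 = -14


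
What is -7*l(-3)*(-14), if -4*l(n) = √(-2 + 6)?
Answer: -49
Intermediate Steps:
l(n) = -½ (l(n) = -√(-2 + 6)/4 = -√4/4 = -¼*2 = -½)
-7*l(-3)*(-14) = -7*(-½)*(-14) = (7/2)*(-14) = -49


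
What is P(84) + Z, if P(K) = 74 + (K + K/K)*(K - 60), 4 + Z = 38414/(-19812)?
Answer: 20882453/9906 ≈ 2108.1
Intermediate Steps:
Z = -58831/9906 (Z = -4 + 38414/(-19812) = -4 + 38414*(-1/19812) = -4 - 19207/9906 = -58831/9906 ≈ -5.9389)
P(K) = 74 + (1 + K)*(-60 + K) (P(K) = 74 + (K + 1)*(-60 + K) = 74 + (1 + K)*(-60 + K))
P(84) + Z = (14 + 84² - 59*84) - 58831/9906 = (14 + 7056 - 4956) - 58831/9906 = 2114 - 58831/9906 = 20882453/9906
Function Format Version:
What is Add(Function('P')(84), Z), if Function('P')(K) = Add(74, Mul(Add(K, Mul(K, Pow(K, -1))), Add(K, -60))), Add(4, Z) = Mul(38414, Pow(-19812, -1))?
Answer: Rational(20882453, 9906) ≈ 2108.1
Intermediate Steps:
Z = Rational(-58831, 9906) (Z = Add(-4, Mul(38414, Pow(-19812, -1))) = Add(-4, Mul(38414, Rational(-1, 19812))) = Add(-4, Rational(-19207, 9906)) = Rational(-58831, 9906) ≈ -5.9389)
Function('P')(K) = Add(74, Mul(Add(1, K), Add(-60, K))) (Function('P')(K) = Add(74, Mul(Add(K, 1), Add(-60, K))) = Add(74, Mul(Add(1, K), Add(-60, K))))
Add(Function('P')(84), Z) = Add(Add(14, Pow(84, 2), Mul(-59, 84)), Rational(-58831, 9906)) = Add(Add(14, 7056, -4956), Rational(-58831, 9906)) = Add(2114, Rational(-58831, 9906)) = Rational(20882453, 9906)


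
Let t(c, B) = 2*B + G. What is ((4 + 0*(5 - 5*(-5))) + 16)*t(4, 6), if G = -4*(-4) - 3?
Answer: 500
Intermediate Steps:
G = 13 (G = 16 - 3 = 13)
t(c, B) = 13 + 2*B (t(c, B) = 2*B + 13 = 13 + 2*B)
((4 + 0*(5 - 5*(-5))) + 16)*t(4, 6) = ((4 + 0*(5 - 5*(-5))) + 16)*(13 + 2*6) = ((4 + 0*(5 + 25)) + 16)*(13 + 12) = ((4 + 0*30) + 16)*25 = ((4 + 0) + 16)*25 = (4 + 16)*25 = 20*25 = 500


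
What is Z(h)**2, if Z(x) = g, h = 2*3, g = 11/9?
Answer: 121/81 ≈ 1.4938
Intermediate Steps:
g = 11/9 (g = 11*(1/9) = 11/9 ≈ 1.2222)
h = 6
Z(x) = 11/9
Z(h)**2 = (11/9)**2 = 121/81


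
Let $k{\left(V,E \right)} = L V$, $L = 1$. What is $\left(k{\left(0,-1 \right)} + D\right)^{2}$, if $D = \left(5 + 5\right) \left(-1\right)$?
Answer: $100$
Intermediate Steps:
$k{\left(V,E \right)} = V$ ($k{\left(V,E \right)} = 1 V = V$)
$D = -10$ ($D = 10 \left(-1\right) = -10$)
$\left(k{\left(0,-1 \right)} + D\right)^{2} = \left(0 - 10\right)^{2} = \left(-10\right)^{2} = 100$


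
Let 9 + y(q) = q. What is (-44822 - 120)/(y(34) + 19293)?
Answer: -22471/9659 ≈ -2.3264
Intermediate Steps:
y(q) = -9 + q
(-44822 - 120)/(y(34) + 19293) = (-44822 - 120)/((-9 + 34) + 19293) = -44942/(25 + 19293) = -44942/19318 = -44942*1/19318 = -22471/9659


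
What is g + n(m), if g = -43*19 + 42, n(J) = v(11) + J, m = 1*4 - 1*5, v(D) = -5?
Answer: -781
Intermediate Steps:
m = -1 (m = 4 - 5 = -1)
n(J) = -5 + J
g = -775 (g = -817 + 42 = -775)
g + n(m) = -775 + (-5 - 1) = -775 - 6 = -781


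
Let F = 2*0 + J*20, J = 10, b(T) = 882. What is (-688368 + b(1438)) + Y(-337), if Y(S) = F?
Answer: -687286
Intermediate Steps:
F = 200 (F = 2*0 + 10*20 = 0 + 200 = 200)
Y(S) = 200
(-688368 + b(1438)) + Y(-337) = (-688368 + 882) + 200 = -687486 + 200 = -687286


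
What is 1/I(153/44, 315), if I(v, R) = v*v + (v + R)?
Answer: 1936/639981 ≈ 0.0030251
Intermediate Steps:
I(v, R) = R + v + v² (I(v, R) = v² + (R + v) = R + v + v²)
1/I(153/44, 315) = 1/(315 + 153/44 + (153/44)²) = 1/(315 + 153/44 + 23409/1936) = 1/(639981/1936) = 1936/639981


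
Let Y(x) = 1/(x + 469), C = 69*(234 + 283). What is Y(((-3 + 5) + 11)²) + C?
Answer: 22759375/638 ≈ 35673.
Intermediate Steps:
C = 35673 (C = 69*517 = 35673)
Y(x) = 1/(469 + x)
Y(((-3 + 5) + 11)²) + C = 1/(469 + ((-3 + 5) + 11)²) + 35673 = 1/(469 + (2 + 11)²) + 35673 = 1/(469 + 13²) + 35673 = 1/(469 + 169) + 35673 = 1/638 + 35673 = 22759375/638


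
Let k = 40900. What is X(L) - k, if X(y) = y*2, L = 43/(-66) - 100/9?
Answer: -4051429/99 ≈ -40924.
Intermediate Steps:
L = -2329/198 (L = 43*(-1/66) - 100*⅑ = -43/66 - 100/9 = -2329/198 ≈ -11.763)
X(y) = 2*y
X(L) - k = 2*(-2329/198) - 1*40900 = -2329/99 - 40900 = -4051429/99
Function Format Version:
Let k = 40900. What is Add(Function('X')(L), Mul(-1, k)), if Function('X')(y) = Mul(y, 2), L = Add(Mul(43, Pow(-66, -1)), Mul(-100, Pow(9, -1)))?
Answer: Rational(-4051429, 99) ≈ -40924.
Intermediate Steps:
L = Rational(-2329, 198) (L = Add(Mul(43, Rational(-1, 66)), Mul(-100, Rational(1, 9))) = Add(Rational(-43, 66), Rational(-100, 9)) = Rational(-2329, 198) ≈ -11.763)
Function('X')(y) = Mul(2, y)
Add(Function('X')(L), Mul(-1, k)) = Add(Mul(2, Rational(-2329, 198)), Mul(-1, 40900)) = Add(Rational(-2329, 99), -40900) = Rational(-4051429, 99)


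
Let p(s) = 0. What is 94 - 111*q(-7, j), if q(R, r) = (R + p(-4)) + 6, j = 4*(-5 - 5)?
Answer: 205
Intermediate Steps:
j = -40 (j = 4*(-10) = -40)
q(R, r) = 6 + R (q(R, r) = (R + 0) + 6 = R + 6 = 6 + R)
94 - 111*q(-7, j) = 94 - 111*(6 - 7) = 94 - 111*(-1) = 94 + 111 = 205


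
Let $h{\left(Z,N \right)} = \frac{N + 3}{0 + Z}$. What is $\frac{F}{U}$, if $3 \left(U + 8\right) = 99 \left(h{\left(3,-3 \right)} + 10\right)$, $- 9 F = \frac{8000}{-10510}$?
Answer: $\frac{400}{1522899} \approx 0.00026266$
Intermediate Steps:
$h{\left(Z,N \right)} = \frac{3 + N}{Z}$
$F = \frac{800}{9459}$ ($F = - \frac{8000 \frac{1}{-10510}}{9} = - \frac{8000 \left(- \frac{1}{10510}\right)}{9} = \left(- \frac{1}{9}\right) \left(- \frac{800}{1051}\right) = \frac{800}{9459} \approx 0.084576$)
$U = 322$ ($U = -8 + \frac{99 \left(\frac{3 - 3}{3} + 10\right)}{3} = -8 + \frac{99 \left(\frac{1}{3} \cdot 0 + 10\right)}{3} = -8 + \frac{99 \left(0 + 10\right)}{3} = -8 + \frac{99 \cdot 10}{3} = -8 + \frac{1}{3} \cdot 990 = -8 + 330 = 322$)
$\frac{F}{U} = \frac{800}{9459 \cdot 322} = \frac{800}{9459} \cdot \frac{1}{322} = \frac{400}{1522899}$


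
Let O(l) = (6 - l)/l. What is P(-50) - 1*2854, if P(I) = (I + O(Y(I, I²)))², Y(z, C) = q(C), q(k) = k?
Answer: -395694991/1562500 ≈ -253.24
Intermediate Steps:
Y(z, C) = C
O(l) = (6 - l)/l
P(I) = (I + (6 - I²)/I²)² (P(I) = (I + (6 - I²)/(I²))² = (I + (6 - I²)/I²)²)
P(-50) - 1*2854 = (6 + (-50)³ - 1*(-50)²)²/(-50)⁴ - 1*2854 = (6 - 125000 - 1*2500)²/6250000 - 2854 = (6 - 125000 - 2500)²/6250000 - 2854 = (1/6250000)*(-127494)² - 2854 = (1/6250000)*16254720036 - 2854 = 4063680009/1562500 - 2854 = -395694991/1562500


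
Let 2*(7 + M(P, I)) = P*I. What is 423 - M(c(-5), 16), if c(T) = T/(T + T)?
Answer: 426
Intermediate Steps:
c(T) = 1/2 (c(T) = T/((2*T)) = (1/(2*T))*T = 1/2)
M(P, I) = -7 + I*P/2 (M(P, I) = -7 + (P*I)/2 = -7 + (I*P)/2 = -7 + I*P/2)
423 - M(c(-5), 16) = 423 - (-7 + (1/2)*16*(1/2)) = 423 - (-7 + 4) = 423 - 1*(-3) = 423 + 3 = 426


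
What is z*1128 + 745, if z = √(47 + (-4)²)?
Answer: 745 + 3384*√7 ≈ 9698.2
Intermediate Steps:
z = 3*√7 (z = √(47 + 16) = √63 = 3*√7 ≈ 7.9373)
z*1128 + 745 = (3*√7)*1128 + 745 = 3384*√7 + 745 = 745 + 3384*√7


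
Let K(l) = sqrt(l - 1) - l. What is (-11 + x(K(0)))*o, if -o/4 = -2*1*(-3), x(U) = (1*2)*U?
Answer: 264 - 48*I ≈ 264.0 - 48.0*I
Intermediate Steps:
K(l) = sqrt(-1 + l) - l
x(U) = 2*U
o = -24 (o = -4*(-2*1)*(-3) = -(-8)*(-3) = -4*6 = -24)
(-11 + x(K(0)))*o = (-11 + 2*(sqrt(-1 + 0) - 1*0))*(-24) = (-11 + 2*(sqrt(-1) + 0))*(-24) = (-11 + 2*(I + 0))*(-24) = (-11 + 2*I)*(-24) = 264 - 48*I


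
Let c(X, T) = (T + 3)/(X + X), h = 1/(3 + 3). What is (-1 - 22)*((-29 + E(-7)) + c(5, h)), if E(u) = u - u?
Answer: 39583/60 ≈ 659.72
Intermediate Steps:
E(u) = 0
h = ⅙ (h = 1/6 = ⅙ ≈ 0.16667)
c(X, T) = (3 + T)/(2*X) (c(X, T) = (3 + T)/((2*X)) = (3 + T)*(1/(2*X)) = (3 + T)/(2*X))
(-1 - 22)*((-29 + E(-7)) + c(5, h)) = (-1 - 22)*((-29 + 0) + (½)*(3 + ⅙)/5) = -23*(-29 + (½)*(⅕)*(19/6)) = -23*(-29 + 19/60) = -23*(-1721/60) = 39583/60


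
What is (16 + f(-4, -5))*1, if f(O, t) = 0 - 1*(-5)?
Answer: 21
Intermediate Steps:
f(O, t) = 5 (f(O, t) = 0 + 5 = 5)
(16 + f(-4, -5))*1 = (16 + 5)*1 = 21*1 = 21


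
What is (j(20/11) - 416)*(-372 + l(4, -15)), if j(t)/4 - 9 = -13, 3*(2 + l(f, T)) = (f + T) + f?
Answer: 162576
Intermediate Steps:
l(f, T) = -2 + T/3 + 2*f/3 (l(f, T) = -2 + ((f + T) + f)/3 = -2 + ((T + f) + f)/3 = -2 + (T + 2*f)/3 = -2 + (T/3 + 2*f/3) = -2 + T/3 + 2*f/3)
j(t) = -16 (j(t) = 36 + 4*(-13) = 36 - 52 = -16)
(j(20/11) - 416)*(-372 + l(4, -15)) = (-16 - 416)*(-372 + (-2 + (⅓)*(-15) + (⅔)*4)) = -432*(-372 + (-2 - 5 + 8/3)) = -432*(-372 - 13/3) = -432*(-1129/3) = 162576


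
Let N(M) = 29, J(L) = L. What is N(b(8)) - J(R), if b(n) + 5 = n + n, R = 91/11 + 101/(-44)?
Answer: 1013/44 ≈ 23.023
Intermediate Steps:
R = 263/44 (R = 91*(1/11) + 101*(-1/44) = 91/11 - 101/44 = 263/44 ≈ 5.9773)
b(n) = -5 + 2*n (b(n) = -5 + (n + n) = -5 + 2*n)
N(b(8)) - J(R) = 29 - 1*263/44 = 29 - 263/44 = 1013/44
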